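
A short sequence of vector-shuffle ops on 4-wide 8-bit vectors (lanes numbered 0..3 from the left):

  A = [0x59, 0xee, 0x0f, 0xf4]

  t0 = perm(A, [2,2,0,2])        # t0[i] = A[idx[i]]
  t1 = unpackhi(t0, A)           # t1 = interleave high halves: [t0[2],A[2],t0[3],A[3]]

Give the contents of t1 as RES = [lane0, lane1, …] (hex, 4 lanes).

RES = [0x59, 0x0f, 0x0f, 0xf4]

t0 = [0x0f, 0x0f, 0x59, 0x0f]
t1 = [0x59, 0x0f, 0x0f, 0xf4]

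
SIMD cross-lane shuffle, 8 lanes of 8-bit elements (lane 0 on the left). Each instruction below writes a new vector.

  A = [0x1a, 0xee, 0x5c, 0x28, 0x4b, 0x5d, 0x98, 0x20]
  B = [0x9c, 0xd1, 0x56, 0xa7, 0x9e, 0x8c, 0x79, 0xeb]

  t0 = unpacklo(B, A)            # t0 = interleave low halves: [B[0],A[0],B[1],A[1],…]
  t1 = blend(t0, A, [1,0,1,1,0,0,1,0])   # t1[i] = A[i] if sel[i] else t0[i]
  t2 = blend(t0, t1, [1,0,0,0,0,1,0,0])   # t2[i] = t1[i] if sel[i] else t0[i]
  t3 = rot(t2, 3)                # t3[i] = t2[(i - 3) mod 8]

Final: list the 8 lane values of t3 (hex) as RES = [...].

RES = [0x5c, 0xa7, 0x28, 0x1a, 0x1a, 0xd1, 0xee, 0x56]

→ t0 |9c|1a|d1|ee|56|5c|a7|28|
→ t1 |1a|1a|5c|28|56|5c|98|28|
→ t2 |1a|1a|d1|ee|56|5c|a7|28|
→ t3 |5c|a7|28|1a|1a|d1|ee|56|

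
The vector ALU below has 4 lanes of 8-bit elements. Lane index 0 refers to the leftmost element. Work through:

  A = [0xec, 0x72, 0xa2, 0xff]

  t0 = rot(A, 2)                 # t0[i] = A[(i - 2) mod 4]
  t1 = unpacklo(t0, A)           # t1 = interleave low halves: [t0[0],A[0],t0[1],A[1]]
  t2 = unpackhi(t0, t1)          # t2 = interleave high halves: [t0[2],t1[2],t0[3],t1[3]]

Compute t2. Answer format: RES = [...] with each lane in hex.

RES = [0xec, 0xff, 0x72, 0x72]

  t0: a2 ff ec 72
  t1: a2 ec ff 72
  t2: ec ff 72 72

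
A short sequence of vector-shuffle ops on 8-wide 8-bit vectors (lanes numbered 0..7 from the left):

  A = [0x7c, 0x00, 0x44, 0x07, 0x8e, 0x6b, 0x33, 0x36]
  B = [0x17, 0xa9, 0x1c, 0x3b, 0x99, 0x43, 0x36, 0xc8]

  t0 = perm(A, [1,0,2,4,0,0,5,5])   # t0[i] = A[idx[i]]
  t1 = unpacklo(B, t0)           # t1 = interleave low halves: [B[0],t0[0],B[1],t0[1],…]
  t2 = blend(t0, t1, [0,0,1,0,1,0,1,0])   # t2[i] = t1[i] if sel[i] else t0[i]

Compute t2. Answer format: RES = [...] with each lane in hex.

RES = [0x00, 0x7c, 0xa9, 0x8e, 0x1c, 0x7c, 0x3b, 0x6b]

t0 = [0x00, 0x7c, 0x44, 0x8e, 0x7c, 0x7c, 0x6b, 0x6b]
t1 = [0x17, 0x00, 0xa9, 0x7c, 0x1c, 0x44, 0x3b, 0x8e]
t2 = [0x00, 0x7c, 0xa9, 0x8e, 0x1c, 0x7c, 0x3b, 0x6b]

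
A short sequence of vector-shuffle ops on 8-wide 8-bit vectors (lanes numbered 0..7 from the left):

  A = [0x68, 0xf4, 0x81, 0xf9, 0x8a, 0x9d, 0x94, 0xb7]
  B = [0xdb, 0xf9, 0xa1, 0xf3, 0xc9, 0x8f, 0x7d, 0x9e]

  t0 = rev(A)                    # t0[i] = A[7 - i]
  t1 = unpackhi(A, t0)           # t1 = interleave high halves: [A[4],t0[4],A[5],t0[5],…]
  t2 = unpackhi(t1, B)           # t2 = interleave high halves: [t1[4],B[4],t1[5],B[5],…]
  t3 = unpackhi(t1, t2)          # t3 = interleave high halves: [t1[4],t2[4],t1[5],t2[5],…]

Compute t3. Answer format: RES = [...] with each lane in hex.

RES = [0x94, 0xb7, 0xf4, 0x7d, 0xb7, 0x68, 0x68, 0x9e]

  t0: b7 94 9d 8a f9 81 f4 68
  t1: 8a f9 9d 81 94 f4 b7 68
  t2: 94 c9 f4 8f b7 7d 68 9e
  t3: 94 b7 f4 7d b7 68 68 9e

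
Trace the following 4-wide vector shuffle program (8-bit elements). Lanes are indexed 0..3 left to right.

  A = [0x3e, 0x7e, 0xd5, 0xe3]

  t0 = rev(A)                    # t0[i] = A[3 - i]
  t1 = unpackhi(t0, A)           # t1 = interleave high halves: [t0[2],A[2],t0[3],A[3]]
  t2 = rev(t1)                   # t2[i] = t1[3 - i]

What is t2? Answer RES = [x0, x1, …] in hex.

RES = [0xe3, 0x3e, 0xd5, 0x7e]

t0 = [0xe3, 0xd5, 0x7e, 0x3e]
t1 = [0x7e, 0xd5, 0x3e, 0xe3]
t2 = [0xe3, 0x3e, 0xd5, 0x7e]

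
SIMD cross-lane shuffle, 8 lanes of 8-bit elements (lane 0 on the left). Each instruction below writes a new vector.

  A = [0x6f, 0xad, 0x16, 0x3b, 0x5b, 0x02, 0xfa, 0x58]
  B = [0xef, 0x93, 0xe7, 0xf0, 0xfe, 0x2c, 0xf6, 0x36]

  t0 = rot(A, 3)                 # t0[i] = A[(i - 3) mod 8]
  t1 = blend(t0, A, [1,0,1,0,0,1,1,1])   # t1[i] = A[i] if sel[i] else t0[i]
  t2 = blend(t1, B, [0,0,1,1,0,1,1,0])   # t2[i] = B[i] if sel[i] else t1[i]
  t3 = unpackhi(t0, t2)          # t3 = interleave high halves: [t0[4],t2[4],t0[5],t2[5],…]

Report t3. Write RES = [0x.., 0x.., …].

RES = [0xad, 0xad, 0x16, 0x2c, 0x3b, 0xf6, 0x5b, 0x58]

  t0: 02 fa 58 6f ad 16 3b 5b
  t1: 6f fa 16 6f ad 02 fa 58
  t2: 6f fa e7 f0 ad 2c f6 58
  t3: ad ad 16 2c 3b f6 5b 58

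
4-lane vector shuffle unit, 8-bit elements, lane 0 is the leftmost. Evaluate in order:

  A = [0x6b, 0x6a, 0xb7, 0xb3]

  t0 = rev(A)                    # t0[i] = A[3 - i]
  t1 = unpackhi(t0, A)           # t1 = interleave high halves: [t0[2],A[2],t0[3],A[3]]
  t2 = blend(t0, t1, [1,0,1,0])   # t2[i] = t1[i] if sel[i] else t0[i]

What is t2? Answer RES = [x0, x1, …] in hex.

RES = [0x6a, 0xb7, 0x6b, 0x6b]

  t0: b3 b7 6a 6b
  t1: 6a b7 6b b3
  t2: 6a b7 6b 6b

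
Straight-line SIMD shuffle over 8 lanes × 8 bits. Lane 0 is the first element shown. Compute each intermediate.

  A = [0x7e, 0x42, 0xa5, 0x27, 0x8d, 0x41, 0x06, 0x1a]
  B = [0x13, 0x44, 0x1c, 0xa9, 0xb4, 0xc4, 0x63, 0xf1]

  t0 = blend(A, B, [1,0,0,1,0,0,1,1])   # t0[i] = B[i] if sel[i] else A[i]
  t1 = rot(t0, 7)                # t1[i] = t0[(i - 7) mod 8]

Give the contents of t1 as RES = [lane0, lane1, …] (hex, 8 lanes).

t0 = [0x13, 0x42, 0xa5, 0xa9, 0x8d, 0x41, 0x63, 0xf1]
t1 = [0x42, 0xa5, 0xa9, 0x8d, 0x41, 0x63, 0xf1, 0x13]

RES = [ 0x42  0xa5  0xa9  0x8d  0x41  0x63  0xf1  0x13 ]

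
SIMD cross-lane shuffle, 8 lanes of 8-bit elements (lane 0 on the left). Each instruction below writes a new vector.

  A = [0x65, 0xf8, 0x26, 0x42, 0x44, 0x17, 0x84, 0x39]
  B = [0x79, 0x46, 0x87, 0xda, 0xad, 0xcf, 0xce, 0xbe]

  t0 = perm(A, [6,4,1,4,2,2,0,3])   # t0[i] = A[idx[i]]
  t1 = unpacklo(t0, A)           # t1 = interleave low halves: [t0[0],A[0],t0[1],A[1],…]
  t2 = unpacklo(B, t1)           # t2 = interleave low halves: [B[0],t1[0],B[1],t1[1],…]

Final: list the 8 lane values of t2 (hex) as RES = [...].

→ t0 |84|44|f8|44|26|26|65|42|
→ t1 |84|65|44|f8|f8|26|44|42|
→ t2 |79|84|46|65|87|44|da|f8|

RES = [ 0x79  0x84  0x46  0x65  0x87  0x44  0xda  0xf8 ]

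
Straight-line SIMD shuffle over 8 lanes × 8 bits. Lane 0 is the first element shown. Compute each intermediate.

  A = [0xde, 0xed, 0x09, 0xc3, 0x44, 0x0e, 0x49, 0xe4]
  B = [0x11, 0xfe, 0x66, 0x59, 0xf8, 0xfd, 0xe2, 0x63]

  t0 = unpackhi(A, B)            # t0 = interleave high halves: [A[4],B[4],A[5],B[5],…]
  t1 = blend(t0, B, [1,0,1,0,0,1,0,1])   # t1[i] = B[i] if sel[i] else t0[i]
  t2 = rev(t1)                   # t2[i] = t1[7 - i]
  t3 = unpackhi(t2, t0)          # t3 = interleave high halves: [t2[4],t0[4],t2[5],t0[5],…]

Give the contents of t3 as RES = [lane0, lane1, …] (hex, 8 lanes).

  t0: 44 f8 0e fd 49 e2 e4 63
  t1: 11 f8 66 fd 49 fd e4 63
  t2: 63 e4 fd 49 fd 66 f8 11
  t3: fd 49 66 e2 f8 e4 11 63

RES = [ 0xfd  0x49  0x66  0xe2  0xf8  0xe4  0x11  0x63 ]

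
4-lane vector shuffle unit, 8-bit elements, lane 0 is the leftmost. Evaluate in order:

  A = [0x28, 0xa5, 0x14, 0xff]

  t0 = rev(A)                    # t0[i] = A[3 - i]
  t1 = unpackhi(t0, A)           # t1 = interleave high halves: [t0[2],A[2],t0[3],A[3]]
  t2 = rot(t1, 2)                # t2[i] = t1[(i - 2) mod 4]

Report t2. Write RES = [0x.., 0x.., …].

t0 = [0xff, 0x14, 0xa5, 0x28]
t1 = [0xa5, 0x14, 0x28, 0xff]
t2 = [0x28, 0xff, 0xa5, 0x14]

RES = [ 0x28  0xff  0xa5  0x14 ]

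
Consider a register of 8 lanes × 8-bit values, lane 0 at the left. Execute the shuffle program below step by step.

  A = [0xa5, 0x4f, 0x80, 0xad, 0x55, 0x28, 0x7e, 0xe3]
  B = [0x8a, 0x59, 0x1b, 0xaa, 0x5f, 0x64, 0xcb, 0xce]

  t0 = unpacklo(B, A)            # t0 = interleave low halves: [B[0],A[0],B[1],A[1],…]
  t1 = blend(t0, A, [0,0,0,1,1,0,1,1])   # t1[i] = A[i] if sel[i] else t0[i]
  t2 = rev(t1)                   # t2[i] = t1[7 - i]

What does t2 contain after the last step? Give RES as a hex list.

→ t0 |8a|a5|59|4f|1b|80|aa|ad|
→ t1 |8a|a5|59|ad|55|80|7e|e3|
→ t2 |e3|7e|80|55|ad|59|a5|8a|

RES = [0xe3, 0x7e, 0x80, 0x55, 0xad, 0x59, 0xa5, 0x8a]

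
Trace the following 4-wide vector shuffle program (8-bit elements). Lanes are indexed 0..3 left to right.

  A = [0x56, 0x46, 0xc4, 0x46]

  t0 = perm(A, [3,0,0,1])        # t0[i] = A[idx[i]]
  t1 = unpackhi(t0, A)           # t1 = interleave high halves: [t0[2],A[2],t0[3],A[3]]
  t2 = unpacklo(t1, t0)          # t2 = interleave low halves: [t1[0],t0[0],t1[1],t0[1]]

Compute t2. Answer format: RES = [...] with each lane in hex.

RES = [0x56, 0x46, 0xc4, 0x56]

  t0: 46 56 56 46
  t1: 56 c4 46 46
  t2: 56 46 c4 56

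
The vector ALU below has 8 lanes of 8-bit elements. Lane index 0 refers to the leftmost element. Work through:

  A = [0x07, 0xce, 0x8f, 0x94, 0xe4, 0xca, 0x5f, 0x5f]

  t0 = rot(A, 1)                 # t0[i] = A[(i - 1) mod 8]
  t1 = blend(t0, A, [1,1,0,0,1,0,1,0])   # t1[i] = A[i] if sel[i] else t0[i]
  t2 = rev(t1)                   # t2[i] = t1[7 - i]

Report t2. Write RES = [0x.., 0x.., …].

→ t0 |5f|07|ce|8f|94|e4|ca|5f|
→ t1 |07|ce|ce|8f|e4|e4|5f|5f|
→ t2 |5f|5f|e4|e4|8f|ce|ce|07|

RES = [ 0x5f  0x5f  0xe4  0xe4  0x8f  0xce  0xce  0x07 ]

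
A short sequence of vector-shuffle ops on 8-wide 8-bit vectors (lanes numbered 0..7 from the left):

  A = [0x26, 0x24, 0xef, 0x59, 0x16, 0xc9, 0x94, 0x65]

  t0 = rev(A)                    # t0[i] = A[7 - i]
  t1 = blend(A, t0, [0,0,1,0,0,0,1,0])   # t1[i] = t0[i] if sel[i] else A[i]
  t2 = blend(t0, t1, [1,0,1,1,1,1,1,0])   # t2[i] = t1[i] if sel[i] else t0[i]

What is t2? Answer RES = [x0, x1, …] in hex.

RES = [0x26, 0x94, 0xc9, 0x59, 0x16, 0xc9, 0x24, 0x26]

  t0: 65 94 c9 16 59 ef 24 26
  t1: 26 24 c9 59 16 c9 24 65
  t2: 26 94 c9 59 16 c9 24 26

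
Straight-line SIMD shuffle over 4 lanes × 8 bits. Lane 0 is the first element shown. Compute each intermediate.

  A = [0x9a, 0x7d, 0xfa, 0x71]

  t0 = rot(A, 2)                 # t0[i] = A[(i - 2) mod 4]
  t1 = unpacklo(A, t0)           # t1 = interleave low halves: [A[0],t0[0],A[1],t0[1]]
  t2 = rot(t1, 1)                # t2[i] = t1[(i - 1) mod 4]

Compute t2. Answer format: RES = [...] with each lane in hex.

→ t0 |fa|71|9a|7d|
→ t1 |9a|fa|7d|71|
→ t2 |71|9a|fa|7d|

RES = [ 0x71  0x9a  0xfa  0x7d ]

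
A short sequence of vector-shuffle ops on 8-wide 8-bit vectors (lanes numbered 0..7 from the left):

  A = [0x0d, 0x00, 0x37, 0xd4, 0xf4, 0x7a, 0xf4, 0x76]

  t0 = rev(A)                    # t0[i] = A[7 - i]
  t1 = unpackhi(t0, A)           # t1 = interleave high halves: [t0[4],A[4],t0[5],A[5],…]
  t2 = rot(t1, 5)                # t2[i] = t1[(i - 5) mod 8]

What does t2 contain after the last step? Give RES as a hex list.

RES = [ 0x7a  0x00  0xf4  0x0d  0x76  0xd4  0xf4  0x37 ]

→ t0 |76|f4|7a|f4|d4|37|00|0d|
→ t1 |d4|f4|37|7a|00|f4|0d|76|
→ t2 |7a|00|f4|0d|76|d4|f4|37|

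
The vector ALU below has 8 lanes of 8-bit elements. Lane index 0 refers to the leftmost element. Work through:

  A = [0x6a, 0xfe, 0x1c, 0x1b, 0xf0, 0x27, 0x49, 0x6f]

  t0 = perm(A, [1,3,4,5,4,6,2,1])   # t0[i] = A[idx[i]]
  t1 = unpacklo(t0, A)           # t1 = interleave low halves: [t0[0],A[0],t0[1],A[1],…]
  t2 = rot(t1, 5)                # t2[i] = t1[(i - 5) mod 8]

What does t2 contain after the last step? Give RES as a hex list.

RES = [ 0xfe  0xf0  0x1c  0x27  0x1b  0xfe  0x6a  0x1b ]

t0 = [0xfe, 0x1b, 0xf0, 0x27, 0xf0, 0x49, 0x1c, 0xfe]
t1 = [0xfe, 0x6a, 0x1b, 0xfe, 0xf0, 0x1c, 0x27, 0x1b]
t2 = [0xfe, 0xf0, 0x1c, 0x27, 0x1b, 0xfe, 0x6a, 0x1b]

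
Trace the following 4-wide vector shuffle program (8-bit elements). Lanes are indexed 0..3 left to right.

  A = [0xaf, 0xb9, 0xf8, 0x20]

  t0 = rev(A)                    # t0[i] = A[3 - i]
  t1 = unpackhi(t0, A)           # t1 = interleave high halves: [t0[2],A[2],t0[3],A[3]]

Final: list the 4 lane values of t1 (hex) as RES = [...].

RES = [ 0xb9  0xf8  0xaf  0x20 ]

t0 = [0x20, 0xf8, 0xb9, 0xaf]
t1 = [0xb9, 0xf8, 0xaf, 0x20]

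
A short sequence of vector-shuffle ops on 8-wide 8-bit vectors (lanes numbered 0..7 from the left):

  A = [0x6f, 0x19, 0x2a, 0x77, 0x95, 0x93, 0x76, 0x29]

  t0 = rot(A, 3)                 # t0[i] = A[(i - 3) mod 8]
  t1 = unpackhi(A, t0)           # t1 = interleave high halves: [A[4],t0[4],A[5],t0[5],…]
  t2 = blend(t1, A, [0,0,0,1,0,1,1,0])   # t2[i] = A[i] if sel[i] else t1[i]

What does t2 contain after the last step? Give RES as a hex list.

RES = [ 0x95  0x19  0x93  0x77  0x76  0x93  0x76  0x95 ]

t0 = [0x93, 0x76, 0x29, 0x6f, 0x19, 0x2a, 0x77, 0x95]
t1 = [0x95, 0x19, 0x93, 0x2a, 0x76, 0x77, 0x29, 0x95]
t2 = [0x95, 0x19, 0x93, 0x77, 0x76, 0x93, 0x76, 0x95]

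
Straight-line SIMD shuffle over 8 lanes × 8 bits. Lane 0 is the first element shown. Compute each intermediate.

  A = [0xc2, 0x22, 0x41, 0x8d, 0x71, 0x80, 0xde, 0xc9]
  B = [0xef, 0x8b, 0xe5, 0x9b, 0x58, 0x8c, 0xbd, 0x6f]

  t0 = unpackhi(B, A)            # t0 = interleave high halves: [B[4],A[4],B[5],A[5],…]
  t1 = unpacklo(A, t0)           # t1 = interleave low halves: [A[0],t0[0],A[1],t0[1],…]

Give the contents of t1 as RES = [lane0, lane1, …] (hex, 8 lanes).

RES = [ 0xc2  0x58  0x22  0x71  0x41  0x8c  0x8d  0x80 ]

t0 = [0x58, 0x71, 0x8c, 0x80, 0xbd, 0xde, 0x6f, 0xc9]
t1 = [0xc2, 0x58, 0x22, 0x71, 0x41, 0x8c, 0x8d, 0x80]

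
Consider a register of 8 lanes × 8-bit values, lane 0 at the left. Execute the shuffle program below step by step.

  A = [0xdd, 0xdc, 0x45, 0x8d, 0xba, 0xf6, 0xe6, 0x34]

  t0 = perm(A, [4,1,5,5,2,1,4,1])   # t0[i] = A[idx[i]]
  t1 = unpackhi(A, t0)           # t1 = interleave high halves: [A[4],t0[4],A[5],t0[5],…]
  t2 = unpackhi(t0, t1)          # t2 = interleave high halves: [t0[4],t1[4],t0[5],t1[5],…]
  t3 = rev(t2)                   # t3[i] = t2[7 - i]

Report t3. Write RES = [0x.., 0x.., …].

→ t0 |ba|dc|f6|f6|45|dc|ba|dc|
→ t1 |ba|45|f6|dc|e6|ba|34|dc|
→ t2 |45|e6|dc|ba|ba|34|dc|dc|
→ t3 |dc|dc|34|ba|ba|dc|e6|45|

RES = [ 0xdc  0xdc  0x34  0xba  0xba  0xdc  0xe6  0x45 ]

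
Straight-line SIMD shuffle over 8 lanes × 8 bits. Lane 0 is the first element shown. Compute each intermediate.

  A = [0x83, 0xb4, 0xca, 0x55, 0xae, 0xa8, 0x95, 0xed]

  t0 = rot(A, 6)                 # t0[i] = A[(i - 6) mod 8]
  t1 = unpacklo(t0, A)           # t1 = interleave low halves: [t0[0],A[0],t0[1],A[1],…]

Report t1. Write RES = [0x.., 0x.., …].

RES = [ 0xca  0x83  0x55  0xb4  0xae  0xca  0xa8  0x55 ]

t0 = [0xca, 0x55, 0xae, 0xa8, 0x95, 0xed, 0x83, 0xb4]
t1 = [0xca, 0x83, 0x55, 0xb4, 0xae, 0xca, 0xa8, 0x55]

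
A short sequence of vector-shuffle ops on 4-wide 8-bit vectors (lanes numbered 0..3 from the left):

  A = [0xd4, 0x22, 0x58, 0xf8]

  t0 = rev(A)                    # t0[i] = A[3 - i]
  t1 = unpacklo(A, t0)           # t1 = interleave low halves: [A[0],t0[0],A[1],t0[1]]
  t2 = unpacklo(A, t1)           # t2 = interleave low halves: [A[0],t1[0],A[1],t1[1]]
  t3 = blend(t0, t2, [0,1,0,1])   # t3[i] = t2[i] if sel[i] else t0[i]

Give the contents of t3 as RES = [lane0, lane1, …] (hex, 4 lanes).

t0 = [0xf8, 0x58, 0x22, 0xd4]
t1 = [0xd4, 0xf8, 0x22, 0x58]
t2 = [0xd4, 0xd4, 0x22, 0xf8]
t3 = [0xf8, 0xd4, 0x22, 0xf8]

RES = [ 0xf8  0xd4  0x22  0xf8 ]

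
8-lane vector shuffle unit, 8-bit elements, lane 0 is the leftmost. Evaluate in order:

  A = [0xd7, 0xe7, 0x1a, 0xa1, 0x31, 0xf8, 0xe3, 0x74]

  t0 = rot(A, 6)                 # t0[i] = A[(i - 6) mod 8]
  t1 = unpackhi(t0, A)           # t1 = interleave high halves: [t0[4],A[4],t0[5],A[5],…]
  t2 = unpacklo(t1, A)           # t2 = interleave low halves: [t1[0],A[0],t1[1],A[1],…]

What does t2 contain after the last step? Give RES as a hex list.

RES = [ 0xe3  0xd7  0x31  0xe7  0x74  0x1a  0xf8  0xa1 ]

  t0: 1a a1 31 f8 e3 74 d7 e7
  t1: e3 31 74 f8 d7 e3 e7 74
  t2: e3 d7 31 e7 74 1a f8 a1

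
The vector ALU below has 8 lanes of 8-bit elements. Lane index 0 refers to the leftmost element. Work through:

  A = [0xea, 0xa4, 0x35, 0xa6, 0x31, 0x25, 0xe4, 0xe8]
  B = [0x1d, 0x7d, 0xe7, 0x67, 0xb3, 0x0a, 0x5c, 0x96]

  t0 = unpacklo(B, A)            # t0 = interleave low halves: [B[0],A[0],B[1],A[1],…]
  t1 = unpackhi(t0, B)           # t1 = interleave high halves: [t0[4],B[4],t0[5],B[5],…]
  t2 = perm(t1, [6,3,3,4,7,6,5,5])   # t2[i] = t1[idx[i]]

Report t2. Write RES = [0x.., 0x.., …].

t0 = [0x1d, 0xea, 0x7d, 0xa4, 0xe7, 0x35, 0x67, 0xa6]
t1 = [0xe7, 0xb3, 0x35, 0x0a, 0x67, 0x5c, 0xa6, 0x96]
t2 = [0xa6, 0x0a, 0x0a, 0x67, 0x96, 0xa6, 0x5c, 0x5c]

RES = [ 0xa6  0x0a  0x0a  0x67  0x96  0xa6  0x5c  0x5c ]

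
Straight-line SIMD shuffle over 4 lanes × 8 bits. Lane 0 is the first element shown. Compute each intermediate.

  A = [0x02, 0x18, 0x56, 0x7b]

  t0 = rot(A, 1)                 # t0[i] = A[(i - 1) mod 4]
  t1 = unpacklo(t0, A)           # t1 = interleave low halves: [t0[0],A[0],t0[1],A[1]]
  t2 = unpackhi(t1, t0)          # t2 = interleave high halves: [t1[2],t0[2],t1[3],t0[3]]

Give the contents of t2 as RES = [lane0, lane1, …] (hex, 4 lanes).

RES = [ 0x02  0x18  0x18  0x56 ]

→ t0 |7b|02|18|56|
→ t1 |7b|02|02|18|
→ t2 |02|18|18|56|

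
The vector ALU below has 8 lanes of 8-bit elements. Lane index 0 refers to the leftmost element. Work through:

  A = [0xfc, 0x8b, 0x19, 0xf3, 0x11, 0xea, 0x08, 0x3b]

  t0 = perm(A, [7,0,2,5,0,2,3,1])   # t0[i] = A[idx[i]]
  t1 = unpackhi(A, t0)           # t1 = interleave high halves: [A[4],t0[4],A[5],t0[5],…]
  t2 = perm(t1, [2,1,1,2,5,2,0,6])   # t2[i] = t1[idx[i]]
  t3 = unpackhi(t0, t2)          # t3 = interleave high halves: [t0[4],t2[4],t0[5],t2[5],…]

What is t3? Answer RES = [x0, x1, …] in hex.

RES = [0xfc, 0xf3, 0x19, 0xea, 0xf3, 0x11, 0x8b, 0x3b]

  t0: 3b fc 19 ea fc 19 f3 8b
  t1: 11 fc ea 19 08 f3 3b 8b
  t2: ea fc fc ea f3 ea 11 3b
  t3: fc f3 19 ea f3 11 8b 3b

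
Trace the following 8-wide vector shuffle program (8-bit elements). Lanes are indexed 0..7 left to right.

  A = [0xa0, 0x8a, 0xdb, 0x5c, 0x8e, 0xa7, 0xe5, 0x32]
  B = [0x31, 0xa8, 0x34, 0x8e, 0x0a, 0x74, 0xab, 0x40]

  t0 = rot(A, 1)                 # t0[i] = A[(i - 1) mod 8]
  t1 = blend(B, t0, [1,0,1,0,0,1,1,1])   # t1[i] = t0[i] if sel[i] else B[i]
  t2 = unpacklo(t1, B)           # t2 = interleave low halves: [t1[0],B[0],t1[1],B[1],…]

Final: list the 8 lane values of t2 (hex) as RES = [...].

  t0: 32 a0 8a db 5c 8e a7 e5
  t1: 32 a8 8a 8e 0a 8e a7 e5
  t2: 32 31 a8 a8 8a 34 8e 8e

RES = [ 0x32  0x31  0xa8  0xa8  0x8a  0x34  0x8e  0x8e ]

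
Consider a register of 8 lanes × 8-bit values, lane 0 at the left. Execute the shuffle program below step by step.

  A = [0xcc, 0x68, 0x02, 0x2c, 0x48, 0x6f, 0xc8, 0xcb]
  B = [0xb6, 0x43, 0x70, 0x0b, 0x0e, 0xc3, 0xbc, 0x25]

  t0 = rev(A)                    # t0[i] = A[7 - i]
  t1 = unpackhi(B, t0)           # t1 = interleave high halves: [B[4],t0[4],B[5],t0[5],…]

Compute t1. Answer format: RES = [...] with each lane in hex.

t0 = [0xcb, 0xc8, 0x6f, 0x48, 0x2c, 0x02, 0x68, 0xcc]
t1 = [0x0e, 0x2c, 0xc3, 0x02, 0xbc, 0x68, 0x25, 0xcc]

RES = [0x0e, 0x2c, 0xc3, 0x02, 0xbc, 0x68, 0x25, 0xcc]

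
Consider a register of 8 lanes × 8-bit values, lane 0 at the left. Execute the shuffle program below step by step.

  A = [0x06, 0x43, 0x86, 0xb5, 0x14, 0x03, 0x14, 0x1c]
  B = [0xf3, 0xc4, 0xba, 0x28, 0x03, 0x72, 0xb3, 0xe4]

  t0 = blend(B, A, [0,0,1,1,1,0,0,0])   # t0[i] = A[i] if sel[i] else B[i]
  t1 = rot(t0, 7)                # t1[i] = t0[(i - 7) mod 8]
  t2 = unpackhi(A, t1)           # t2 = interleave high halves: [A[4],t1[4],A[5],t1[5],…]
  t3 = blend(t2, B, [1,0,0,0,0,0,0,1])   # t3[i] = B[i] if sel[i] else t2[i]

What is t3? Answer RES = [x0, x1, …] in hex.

RES = [0xf3, 0x72, 0x03, 0xb3, 0x14, 0xe4, 0x1c, 0xe4]

  t0: f3 c4 86 b5 14 72 b3 e4
  t1: c4 86 b5 14 72 b3 e4 f3
  t2: 14 72 03 b3 14 e4 1c f3
  t3: f3 72 03 b3 14 e4 1c e4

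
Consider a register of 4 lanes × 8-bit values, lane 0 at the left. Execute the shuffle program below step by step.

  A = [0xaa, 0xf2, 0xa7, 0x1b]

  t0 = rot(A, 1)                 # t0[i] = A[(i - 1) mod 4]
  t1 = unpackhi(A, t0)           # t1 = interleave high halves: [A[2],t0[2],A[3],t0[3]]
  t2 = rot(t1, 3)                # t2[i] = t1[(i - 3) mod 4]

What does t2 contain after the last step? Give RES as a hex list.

  t0: 1b aa f2 a7
  t1: a7 f2 1b a7
  t2: f2 1b a7 a7

RES = [ 0xf2  0x1b  0xa7  0xa7 ]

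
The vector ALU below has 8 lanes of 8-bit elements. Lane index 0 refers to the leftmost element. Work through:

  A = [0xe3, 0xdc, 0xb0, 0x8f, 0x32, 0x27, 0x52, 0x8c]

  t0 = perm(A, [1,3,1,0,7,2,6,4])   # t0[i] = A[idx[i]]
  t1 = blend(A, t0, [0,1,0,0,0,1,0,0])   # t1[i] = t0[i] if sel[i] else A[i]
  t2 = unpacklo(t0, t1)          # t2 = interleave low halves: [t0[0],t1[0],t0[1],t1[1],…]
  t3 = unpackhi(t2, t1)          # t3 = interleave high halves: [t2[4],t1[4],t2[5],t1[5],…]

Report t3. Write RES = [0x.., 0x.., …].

  t0: dc 8f dc e3 8c b0 52 32
  t1: e3 8f b0 8f 32 b0 52 8c
  t2: dc e3 8f 8f dc b0 e3 8f
  t3: dc 32 b0 b0 e3 52 8f 8c

RES = [0xdc, 0x32, 0xb0, 0xb0, 0xe3, 0x52, 0x8f, 0x8c]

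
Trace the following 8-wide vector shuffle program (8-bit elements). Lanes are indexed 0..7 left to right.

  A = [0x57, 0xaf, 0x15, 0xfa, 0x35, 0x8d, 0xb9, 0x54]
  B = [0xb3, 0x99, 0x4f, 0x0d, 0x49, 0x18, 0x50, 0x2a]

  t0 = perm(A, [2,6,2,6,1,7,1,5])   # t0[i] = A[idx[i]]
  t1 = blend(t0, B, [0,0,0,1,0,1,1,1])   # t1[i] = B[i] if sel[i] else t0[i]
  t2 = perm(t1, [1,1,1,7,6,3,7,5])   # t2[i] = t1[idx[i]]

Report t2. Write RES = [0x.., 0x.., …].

RES = [0xb9, 0xb9, 0xb9, 0x2a, 0x50, 0x0d, 0x2a, 0x18]

t0 = [0x15, 0xb9, 0x15, 0xb9, 0xaf, 0x54, 0xaf, 0x8d]
t1 = [0x15, 0xb9, 0x15, 0x0d, 0xaf, 0x18, 0x50, 0x2a]
t2 = [0xb9, 0xb9, 0xb9, 0x2a, 0x50, 0x0d, 0x2a, 0x18]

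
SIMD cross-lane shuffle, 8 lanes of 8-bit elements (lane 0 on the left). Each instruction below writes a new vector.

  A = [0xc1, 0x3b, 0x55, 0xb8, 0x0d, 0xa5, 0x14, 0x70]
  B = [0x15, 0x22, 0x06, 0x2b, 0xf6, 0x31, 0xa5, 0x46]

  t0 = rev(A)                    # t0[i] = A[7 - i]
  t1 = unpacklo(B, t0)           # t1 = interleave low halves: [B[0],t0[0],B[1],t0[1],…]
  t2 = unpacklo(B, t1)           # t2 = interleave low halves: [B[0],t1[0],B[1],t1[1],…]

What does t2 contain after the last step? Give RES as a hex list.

RES = [0x15, 0x15, 0x22, 0x70, 0x06, 0x22, 0x2b, 0x14]

t0 = [0x70, 0x14, 0xa5, 0x0d, 0xb8, 0x55, 0x3b, 0xc1]
t1 = [0x15, 0x70, 0x22, 0x14, 0x06, 0xa5, 0x2b, 0x0d]
t2 = [0x15, 0x15, 0x22, 0x70, 0x06, 0x22, 0x2b, 0x14]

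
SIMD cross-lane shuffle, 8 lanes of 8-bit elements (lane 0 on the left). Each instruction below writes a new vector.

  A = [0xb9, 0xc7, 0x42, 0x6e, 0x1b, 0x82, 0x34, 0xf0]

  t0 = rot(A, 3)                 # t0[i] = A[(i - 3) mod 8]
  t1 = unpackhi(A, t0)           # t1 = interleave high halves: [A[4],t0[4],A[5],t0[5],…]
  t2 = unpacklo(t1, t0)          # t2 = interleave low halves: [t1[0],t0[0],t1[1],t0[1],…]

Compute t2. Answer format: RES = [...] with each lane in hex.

  t0: 82 34 f0 b9 c7 42 6e 1b
  t1: 1b c7 82 42 34 6e f0 1b
  t2: 1b 82 c7 34 82 f0 42 b9

RES = [0x1b, 0x82, 0xc7, 0x34, 0x82, 0xf0, 0x42, 0xb9]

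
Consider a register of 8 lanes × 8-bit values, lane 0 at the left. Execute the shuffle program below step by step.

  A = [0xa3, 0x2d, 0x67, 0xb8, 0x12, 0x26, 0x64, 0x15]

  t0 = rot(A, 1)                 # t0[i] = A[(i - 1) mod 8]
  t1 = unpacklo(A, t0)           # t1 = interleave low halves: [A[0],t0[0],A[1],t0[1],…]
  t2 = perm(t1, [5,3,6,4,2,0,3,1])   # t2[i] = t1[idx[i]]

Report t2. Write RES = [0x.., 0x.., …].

RES = [ 0x2d  0xa3  0xb8  0x67  0x2d  0xa3  0xa3  0x15 ]

t0 = [0x15, 0xa3, 0x2d, 0x67, 0xb8, 0x12, 0x26, 0x64]
t1 = [0xa3, 0x15, 0x2d, 0xa3, 0x67, 0x2d, 0xb8, 0x67]
t2 = [0x2d, 0xa3, 0xb8, 0x67, 0x2d, 0xa3, 0xa3, 0x15]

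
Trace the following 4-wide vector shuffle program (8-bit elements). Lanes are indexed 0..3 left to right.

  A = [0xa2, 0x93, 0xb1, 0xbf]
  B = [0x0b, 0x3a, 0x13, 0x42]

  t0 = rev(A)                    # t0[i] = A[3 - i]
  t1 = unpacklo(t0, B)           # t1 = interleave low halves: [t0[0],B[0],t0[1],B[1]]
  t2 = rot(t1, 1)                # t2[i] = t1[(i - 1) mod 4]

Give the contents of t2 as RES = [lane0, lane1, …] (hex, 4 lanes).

t0 = [0xbf, 0xb1, 0x93, 0xa2]
t1 = [0xbf, 0x0b, 0xb1, 0x3a]
t2 = [0x3a, 0xbf, 0x0b, 0xb1]

RES = [ 0x3a  0xbf  0x0b  0xb1 ]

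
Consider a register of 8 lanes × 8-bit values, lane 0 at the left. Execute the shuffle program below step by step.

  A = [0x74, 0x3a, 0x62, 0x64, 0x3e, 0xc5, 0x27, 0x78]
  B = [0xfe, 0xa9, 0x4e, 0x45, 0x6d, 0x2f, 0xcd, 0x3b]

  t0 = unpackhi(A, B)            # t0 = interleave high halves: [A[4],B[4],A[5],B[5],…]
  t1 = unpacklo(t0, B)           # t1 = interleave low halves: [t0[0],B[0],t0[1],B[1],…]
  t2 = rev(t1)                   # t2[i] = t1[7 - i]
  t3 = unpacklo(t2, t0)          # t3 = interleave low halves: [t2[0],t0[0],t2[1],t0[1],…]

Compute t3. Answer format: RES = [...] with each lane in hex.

→ t0 |3e|6d|c5|2f|27|cd|78|3b|
→ t1 |3e|fe|6d|a9|c5|4e|2f|45|
→ t2 |45|2f|4e|c5|a9|6d|fe|3e|
→ t3 |45|3e|2f|6d|4e|c5|c5|2f|

RES = [0x45, 0x3e, 0x2f, 0x6d, 0x4e, 0xc5, 0xc5, 0x2f]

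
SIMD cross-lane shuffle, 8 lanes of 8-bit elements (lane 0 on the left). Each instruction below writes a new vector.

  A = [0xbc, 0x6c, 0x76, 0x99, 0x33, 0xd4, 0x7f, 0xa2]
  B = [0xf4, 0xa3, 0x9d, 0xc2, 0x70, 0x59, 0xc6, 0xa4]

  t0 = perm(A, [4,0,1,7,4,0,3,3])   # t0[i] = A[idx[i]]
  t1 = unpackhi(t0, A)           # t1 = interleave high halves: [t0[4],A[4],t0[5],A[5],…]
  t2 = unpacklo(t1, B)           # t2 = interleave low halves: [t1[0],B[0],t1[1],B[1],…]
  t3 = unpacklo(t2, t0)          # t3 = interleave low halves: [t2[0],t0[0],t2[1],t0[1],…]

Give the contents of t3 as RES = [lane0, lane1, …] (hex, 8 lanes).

t0 = [0x33, 0xbc, 0x6c, 0xa2, 0x33, 0xbc, 0x99, 0x99]
t1 = [0x33, 0x33, 0xbc, 0xd4, 0x99, 0x7f, 0x99, 0xa2]
t2 = [0x33, 0xf4, 0x33, 0xa3, 0xbc, 0x9d, 0xd4, 0xc2]
t3 = [0x33, 0x33, 0xf4, 0xbc, 0x33, 0x6c, 0xa3, 0xa2]

RES = [0x33, 0x33, 0xf4, 0xbc, 0x33, 0x6c, 0xa3, 0xa2]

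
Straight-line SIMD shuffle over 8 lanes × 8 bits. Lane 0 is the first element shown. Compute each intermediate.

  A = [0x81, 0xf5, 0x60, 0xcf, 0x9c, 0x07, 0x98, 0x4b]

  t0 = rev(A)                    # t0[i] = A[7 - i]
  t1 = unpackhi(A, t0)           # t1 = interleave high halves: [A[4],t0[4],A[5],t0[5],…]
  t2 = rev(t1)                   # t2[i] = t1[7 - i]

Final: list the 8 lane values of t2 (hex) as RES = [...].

RES = [0x81, 0x4b, 0xf5, 0x98, 0x60, 0x07, 0xcf, 0x9c]

t0 = [0x4b, 0x98, 0x07, 0x9c, 0xcf, 0x60, 0xf5, 0x81]
t1 = [0x9c, 0xcf, 0x07, 0x60, 0x98, 0xf5, 0x4b, 0x81]
t2 = [0x81, 0x4b, 0xf5, 0x98, 0x60, 0x07, 0xcf, 0x9c]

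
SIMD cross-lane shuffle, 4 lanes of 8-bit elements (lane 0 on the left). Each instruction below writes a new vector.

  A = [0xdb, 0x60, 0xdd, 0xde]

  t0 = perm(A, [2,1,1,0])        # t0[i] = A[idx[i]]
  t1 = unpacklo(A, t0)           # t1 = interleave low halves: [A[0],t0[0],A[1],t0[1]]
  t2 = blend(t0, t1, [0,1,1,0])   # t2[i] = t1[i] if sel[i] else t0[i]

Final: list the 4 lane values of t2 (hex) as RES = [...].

RES = [0xdd, 0xdd, 0x60, 0xdb]

  t0: dd 60 60 db
  t1: db dd 60 60
  t2: dd dd 60 db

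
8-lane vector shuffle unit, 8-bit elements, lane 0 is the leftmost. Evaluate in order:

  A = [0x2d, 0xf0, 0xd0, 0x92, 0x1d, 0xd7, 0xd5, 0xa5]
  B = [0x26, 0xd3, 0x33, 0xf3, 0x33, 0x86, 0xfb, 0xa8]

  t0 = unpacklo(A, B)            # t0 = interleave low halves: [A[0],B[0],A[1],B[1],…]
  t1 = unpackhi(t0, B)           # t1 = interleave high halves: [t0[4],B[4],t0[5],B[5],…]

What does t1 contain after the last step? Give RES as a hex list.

t0 = [0x2d, 0x26, 0xf0, 0xd3, 0xd0, 0x33, 0x92, 0xf3]
t1 = [0xd0, 0x33, 0x33, 0x86, 0x92, 0xfb, 0xf3, 0xa8]

RES = [ 0xd0  0x33  0x33  0x86  0x92  0xfb  0xf3  0xa8 ]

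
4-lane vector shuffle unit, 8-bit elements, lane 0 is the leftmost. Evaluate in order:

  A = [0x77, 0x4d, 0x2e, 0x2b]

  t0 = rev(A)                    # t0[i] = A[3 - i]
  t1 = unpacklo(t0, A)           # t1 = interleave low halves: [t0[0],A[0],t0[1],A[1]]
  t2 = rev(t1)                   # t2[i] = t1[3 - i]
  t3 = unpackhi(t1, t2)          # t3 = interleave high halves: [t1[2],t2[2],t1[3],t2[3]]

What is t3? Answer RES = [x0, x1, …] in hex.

RES = [0x2e, 0x77, 0x4d, 0x2b]

t0 = [0x2b, 0x2e, 0x4d, 0x77]
t1 = [0x2b, 0x77, 0x2e, 0x4d]
t2 = [0x4d, 0x2e, 0x77, 0x2b]
t3 = [0x2e, 0x77, 0x4d, 0x2b]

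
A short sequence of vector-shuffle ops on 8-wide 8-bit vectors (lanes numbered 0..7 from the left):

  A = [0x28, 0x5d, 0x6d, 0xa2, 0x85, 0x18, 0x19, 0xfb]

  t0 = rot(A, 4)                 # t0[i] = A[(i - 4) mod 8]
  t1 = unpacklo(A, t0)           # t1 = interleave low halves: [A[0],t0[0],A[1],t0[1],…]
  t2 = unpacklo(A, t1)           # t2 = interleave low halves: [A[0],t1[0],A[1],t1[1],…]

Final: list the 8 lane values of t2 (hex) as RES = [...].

RES = [ 0x28  0x28  0x5d  0x85  0x6d  0x5d  0xa2  0x18 ]

t0 = [0x85, 0x18, 0x19, 0xfb, 0x28, 0x5d, 0x6d, 0xa2]
t1 = [0x28, 0x85, 0x5d, 0x18, 0x6d, 0x19, 0xa2, 0xfb]
t2 = [0x28, 0x28, 0x5d, 0x85, 0x6d, 0x5d, 0xa2, 0x18]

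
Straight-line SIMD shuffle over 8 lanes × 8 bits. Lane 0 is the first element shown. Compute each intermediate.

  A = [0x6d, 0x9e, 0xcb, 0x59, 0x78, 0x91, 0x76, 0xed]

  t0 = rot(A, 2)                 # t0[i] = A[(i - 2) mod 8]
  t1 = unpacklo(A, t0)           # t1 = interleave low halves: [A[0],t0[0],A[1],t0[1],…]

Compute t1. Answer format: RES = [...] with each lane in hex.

RES = [0x6d, 0x76, 0x9e, 0xed, 0xcb, 0x6d, 0x59, 0x9e]

t0 = [0x76, 0xed, 0x6d, 0x9e, 0xcb, 0x59, 0x78, 0x91]
t1 = [0x6d, 0x76, 0x9e, 0xed, 0xcb, 0x6d, 0x59, 0x9e]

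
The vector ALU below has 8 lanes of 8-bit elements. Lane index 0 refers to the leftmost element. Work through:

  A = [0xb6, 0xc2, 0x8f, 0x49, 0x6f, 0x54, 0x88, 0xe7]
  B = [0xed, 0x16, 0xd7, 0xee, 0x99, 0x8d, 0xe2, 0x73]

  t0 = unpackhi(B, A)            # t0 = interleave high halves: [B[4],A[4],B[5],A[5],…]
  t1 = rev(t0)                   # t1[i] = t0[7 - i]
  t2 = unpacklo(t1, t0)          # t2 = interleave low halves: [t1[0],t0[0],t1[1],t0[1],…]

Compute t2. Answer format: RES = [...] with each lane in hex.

t0 = [0x99, 0x6f, 0x8d, 0x54, 0xe2, 0x88, 0x73, 0xe7]
t1 = [0xe7, 0x73, 0x88, 0xe2, 0x54, 0x8d, 0x6f, 0x99]
t2 = [0xe7, 0x99, 0x73, 0x6f, 0x88, 0x8d, 0xe2, 0x54]

RES = [ 0xe7  0x99  0x73  0x6f  0x88  0x8d  0xe2  0x54 ]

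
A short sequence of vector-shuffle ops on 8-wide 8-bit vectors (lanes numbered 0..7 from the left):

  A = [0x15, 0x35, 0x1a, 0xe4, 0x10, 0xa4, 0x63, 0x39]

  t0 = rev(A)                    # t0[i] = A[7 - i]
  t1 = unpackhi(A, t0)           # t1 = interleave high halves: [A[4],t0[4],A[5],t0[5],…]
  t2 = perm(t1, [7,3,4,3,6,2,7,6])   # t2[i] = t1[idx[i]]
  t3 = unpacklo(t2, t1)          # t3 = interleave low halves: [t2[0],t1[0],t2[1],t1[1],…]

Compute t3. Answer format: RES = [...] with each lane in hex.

→ t0 |39|63|a4|10|e4|1a|35|15|
→ t1 |10|e4|a4|1a|63|35|39|15|
→ t2 |15|1a|63|1a|39|a4|15|39|
→ t3 |15|10|1a|e4|63|a4|1a|1a|

RES = [ 0x15  0x10  0x1a  0xe4  0x63  0xa4  0x1a  0x1a ]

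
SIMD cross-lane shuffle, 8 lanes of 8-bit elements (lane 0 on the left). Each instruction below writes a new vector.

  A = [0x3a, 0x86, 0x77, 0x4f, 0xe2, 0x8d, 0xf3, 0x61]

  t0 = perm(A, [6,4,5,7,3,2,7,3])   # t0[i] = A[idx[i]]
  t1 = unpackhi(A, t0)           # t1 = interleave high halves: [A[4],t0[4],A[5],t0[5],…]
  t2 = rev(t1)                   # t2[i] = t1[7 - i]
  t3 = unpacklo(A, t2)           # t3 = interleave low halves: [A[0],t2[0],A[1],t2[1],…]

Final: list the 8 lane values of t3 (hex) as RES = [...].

t0 = [0xf3, 0xe2, 0x8d, 0x61, 0x4f, 0x77, 0x61, 0x4f]
t1 = [0xe2, 0x4f, 0x8d, 0x77, 0xf3, 0x61, 0x61, 0x4f]
t2 = [0x4f, 0x61, 0x61, 0xf3, 0x77, 0x8d, 0x4f, 0xe2]
t3 = [0x3a, 0x4f, 0x86, 0x61, 0x77, 0x61, 0x4f, 0xf3]

RES = [ 0x3a  0x4f  0x86  0x61  0x77  0x61  0x4f  0xf3 ]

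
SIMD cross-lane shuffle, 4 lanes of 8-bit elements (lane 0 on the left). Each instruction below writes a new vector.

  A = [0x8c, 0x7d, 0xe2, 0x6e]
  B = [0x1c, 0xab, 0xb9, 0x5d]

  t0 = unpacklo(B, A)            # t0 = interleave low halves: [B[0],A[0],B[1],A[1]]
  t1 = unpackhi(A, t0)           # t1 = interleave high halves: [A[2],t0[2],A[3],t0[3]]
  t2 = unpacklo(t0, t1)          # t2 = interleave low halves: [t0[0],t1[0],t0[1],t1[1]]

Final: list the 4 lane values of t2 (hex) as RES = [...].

→ t0 |1c|8c|ab|7d|
→ t1 |e2|ab|6e|7d|
→ t2 |1c|e2|8c|ab|

RES = [0x1c, 0xe2, 0x8c, 0xab]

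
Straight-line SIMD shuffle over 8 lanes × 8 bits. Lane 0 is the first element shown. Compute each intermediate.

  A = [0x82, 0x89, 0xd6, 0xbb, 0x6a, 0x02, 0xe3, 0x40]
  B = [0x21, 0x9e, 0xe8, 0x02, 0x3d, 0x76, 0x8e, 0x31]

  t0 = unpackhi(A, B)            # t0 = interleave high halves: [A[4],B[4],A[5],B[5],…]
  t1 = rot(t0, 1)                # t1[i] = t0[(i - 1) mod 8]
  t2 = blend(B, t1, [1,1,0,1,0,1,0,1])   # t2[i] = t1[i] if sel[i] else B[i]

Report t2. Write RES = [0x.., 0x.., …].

RES = [0x31, 0x6a, 0xe8, 0x02, 0x3d, 0xe3, 0x8e, 0x40]

  t0: 6a 3d 02 76 e3 8e 40 31
  t1: 31 6a 3d 02 76 e3 8e 40
  t2: 31 6a e8 02 3d e3 8e 40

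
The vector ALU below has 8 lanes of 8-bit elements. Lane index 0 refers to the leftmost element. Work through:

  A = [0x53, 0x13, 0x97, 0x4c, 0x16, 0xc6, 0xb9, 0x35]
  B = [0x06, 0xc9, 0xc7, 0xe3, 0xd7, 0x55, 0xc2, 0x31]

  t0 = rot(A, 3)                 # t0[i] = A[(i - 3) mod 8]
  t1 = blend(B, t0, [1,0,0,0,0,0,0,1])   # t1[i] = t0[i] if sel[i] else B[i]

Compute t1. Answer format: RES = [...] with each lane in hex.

RES = [0xc6, 0xc9, 0xc7, 0xe3, 0xd7, 0x55, 0xc2, 0x16]

  t0: c6 b9 35 53 13 97 4c 16
  t1: c6 c9 c7 e3 d7 55 c2 16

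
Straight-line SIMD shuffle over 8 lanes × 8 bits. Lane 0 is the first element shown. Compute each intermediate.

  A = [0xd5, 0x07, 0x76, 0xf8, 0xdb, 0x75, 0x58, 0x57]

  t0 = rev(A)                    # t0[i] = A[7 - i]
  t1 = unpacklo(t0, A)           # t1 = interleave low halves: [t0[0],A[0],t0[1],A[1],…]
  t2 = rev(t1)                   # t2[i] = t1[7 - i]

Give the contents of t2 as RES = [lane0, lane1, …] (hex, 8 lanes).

→ t0 |57|58|75|db|f8|76|07|d5|
→ t1 |57|d5|58|07|75|76|db|f8|
→ t2 |f8|db|76|75|07|58|d5|57|

RES = [ 0xf8  0xdb  0x76  0x75  0x07  0x58  0xd5  0x57 ]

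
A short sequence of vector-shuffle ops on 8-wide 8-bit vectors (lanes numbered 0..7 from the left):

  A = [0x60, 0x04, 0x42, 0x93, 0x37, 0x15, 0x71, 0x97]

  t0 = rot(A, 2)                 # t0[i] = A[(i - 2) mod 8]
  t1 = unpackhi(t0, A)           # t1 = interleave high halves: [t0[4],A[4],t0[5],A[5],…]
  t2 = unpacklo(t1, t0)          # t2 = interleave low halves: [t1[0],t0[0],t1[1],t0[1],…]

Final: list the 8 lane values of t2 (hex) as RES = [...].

RES = [0x42, 0x71, 0x37, 0x97, 0x93, 0x60, 0x15, 0x04]

t0 = [0x71, 0x97, 0x60, 0x04, 0x42, 0x93, 0x37, 0x15]
t1 = [0x42, 0x37, 0x93, 0x15, 0x37, 0x71, 0x15, 0x97]
t2 = [0x42, 0x71, 0x37, 0x97, 0x93, 0x60, 0x15, 0x04]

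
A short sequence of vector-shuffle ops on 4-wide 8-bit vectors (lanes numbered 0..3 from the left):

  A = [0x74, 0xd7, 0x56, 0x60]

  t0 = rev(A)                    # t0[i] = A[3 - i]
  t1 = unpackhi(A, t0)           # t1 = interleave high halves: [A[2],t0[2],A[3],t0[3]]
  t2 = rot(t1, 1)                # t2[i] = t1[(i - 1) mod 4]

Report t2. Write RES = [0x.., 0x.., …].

RES = [ 0x74  0x56  0xd7  0x60 ]

→ t0 |60|56|d7|74|
→ t1 |56|d7|60|74|
→ t2 |74|56|d7|60|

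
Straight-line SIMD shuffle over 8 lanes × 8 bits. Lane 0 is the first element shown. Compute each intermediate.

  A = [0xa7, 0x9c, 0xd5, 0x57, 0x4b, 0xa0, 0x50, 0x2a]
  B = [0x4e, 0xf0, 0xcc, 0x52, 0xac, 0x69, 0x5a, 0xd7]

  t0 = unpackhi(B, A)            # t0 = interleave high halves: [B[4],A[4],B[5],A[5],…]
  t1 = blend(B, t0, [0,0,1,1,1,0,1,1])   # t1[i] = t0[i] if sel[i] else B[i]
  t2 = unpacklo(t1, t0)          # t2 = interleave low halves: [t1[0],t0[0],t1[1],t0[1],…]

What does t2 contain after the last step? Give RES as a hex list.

→ t0 |ac|4b|69|a0|5a|50|d7|2a|
→ t1 |4e|f0|69|a0|5a|69|d7|2a|
→ t2 |4e|ac|f0|4b|69|69|a0|a0|

RES = [0x4e, 0xac, 0xf0, 0x4b, 0x69, 0x69, 0xa0, 0xa0]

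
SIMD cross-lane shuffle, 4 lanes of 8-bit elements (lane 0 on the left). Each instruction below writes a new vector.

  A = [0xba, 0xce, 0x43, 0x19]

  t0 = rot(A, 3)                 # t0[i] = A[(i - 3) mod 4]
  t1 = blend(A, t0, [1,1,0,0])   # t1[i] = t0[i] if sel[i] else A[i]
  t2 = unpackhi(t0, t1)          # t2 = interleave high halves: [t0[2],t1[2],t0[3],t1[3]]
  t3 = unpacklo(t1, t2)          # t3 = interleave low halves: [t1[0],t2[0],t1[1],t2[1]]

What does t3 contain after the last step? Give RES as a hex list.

RES = [ 0xce  0x19  0x43  0x43 ]

→ t0 |ce|43|19|ba|
→ t1 |ce|43|43|19|
→ t2 |19|43|ba|19|
→ t3 |ce|19|43|43|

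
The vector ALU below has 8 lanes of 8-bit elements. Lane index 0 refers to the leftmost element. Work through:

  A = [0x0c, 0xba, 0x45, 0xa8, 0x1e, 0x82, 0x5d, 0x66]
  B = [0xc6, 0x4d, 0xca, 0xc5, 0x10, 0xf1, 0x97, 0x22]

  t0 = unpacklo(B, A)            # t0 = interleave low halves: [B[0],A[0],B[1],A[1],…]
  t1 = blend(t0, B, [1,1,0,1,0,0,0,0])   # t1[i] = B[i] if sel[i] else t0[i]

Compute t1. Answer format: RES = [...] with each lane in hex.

→ t0 |c6|0c|4d|ba|ca|45|c5|a8|
→ t1 |c6|4d|4d|c5|ca|45|c5|a8|

RES = [ 0xc6  0x4d  0x4d  0xc5  0xca  0x45  0xc5  0xa8 ]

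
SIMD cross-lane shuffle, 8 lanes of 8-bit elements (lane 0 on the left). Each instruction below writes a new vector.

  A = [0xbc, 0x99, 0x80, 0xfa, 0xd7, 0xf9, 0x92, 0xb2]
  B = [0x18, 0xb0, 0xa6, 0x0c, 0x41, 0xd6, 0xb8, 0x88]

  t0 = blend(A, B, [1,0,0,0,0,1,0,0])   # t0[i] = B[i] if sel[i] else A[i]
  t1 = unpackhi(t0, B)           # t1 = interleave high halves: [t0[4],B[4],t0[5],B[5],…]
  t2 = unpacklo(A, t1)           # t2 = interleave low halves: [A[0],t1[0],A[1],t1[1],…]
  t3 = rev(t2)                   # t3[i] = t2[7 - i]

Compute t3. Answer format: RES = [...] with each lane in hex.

RES = [ 0xd6  0xfa  0xd6  0x80  0x41  0x99  0xd7  0xbc ]

  t0: 18 99 80 fa d7 d6 92 b2
  t1: d7 41 d6 d6 92 b8 b2 88
  t2: bc d7 99 41 80 d6 fa d6
  t3: d6 fa d6 80 41 99 d7 bc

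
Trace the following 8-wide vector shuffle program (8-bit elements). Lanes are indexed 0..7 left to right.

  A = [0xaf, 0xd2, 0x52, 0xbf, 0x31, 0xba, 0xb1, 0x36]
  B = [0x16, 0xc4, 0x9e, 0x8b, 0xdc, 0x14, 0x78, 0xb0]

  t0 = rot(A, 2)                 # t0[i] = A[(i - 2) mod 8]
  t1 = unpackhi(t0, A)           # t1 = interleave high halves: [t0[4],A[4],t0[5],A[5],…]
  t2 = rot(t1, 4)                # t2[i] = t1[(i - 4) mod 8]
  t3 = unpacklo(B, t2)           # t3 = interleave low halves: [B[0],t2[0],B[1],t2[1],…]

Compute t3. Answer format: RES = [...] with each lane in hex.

RES = [0x16, 0x31, 0xc4, 0xb1, 0x9e, 0xba, 0x8b, 0x36]

→ t0 |b1|36|af|d2|52|bf|31|ba|
→ t1 |52|31|bf|ba|31|b1|ba|36|
→ t2 |31|b1|ba|36|52|31|bf|ba|
→ t3 |16|31|c4|b1|9e|ba|8b|36|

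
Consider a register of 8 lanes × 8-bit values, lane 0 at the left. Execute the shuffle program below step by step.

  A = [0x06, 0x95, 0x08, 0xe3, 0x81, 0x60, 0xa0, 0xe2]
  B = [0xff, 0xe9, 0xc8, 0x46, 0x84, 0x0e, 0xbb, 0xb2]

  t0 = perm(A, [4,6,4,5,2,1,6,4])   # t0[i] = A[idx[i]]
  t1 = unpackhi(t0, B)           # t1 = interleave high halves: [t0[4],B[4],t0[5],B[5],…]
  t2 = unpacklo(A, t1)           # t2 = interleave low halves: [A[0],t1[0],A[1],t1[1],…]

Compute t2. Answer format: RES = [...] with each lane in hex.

→ t0 |81|a0|81|60|08|95|a0|81|
→ t1 |08|84|95|0e|a0|bb|81|b2|
→ t2 |06|08|95|84|08|95|e3|0e|

RES = [0x06, 0x08, 0x95, 0x84, 0x08, 0x95, 0xe3, 0x0e]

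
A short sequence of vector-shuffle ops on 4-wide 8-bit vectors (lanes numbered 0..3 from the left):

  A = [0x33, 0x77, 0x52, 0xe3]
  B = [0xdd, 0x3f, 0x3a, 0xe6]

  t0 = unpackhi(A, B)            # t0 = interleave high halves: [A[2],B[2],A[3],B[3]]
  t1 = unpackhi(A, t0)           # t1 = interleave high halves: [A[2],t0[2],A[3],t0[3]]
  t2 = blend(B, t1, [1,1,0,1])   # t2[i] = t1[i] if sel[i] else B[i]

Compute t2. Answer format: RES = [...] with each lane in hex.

RES = [0x52, 0xe3, 0x3a, 0xe6]

→ t0 |52|3a|e3|e6|
→ t1 |52|e3|e3|e6|
→ t2 |52|e3|3a|e6|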